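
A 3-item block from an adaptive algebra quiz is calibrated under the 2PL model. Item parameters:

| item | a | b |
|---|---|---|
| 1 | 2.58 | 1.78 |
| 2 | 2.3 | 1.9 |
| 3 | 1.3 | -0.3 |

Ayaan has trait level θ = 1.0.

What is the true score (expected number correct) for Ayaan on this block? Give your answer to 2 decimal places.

P(θ) = 1 / (1 + exp(−a(θ − b)))
P_1 = 1/(1+e^{2.0124}) = 0.1179
P_2 = 1/(1+e^{2.0700}) = 0.1120
P_3 = 1/(1+e^{-1.6900}) = 0.8442
E[score] = 0.1179 + 0.1120 + 0.8442 = 1.0742

1.07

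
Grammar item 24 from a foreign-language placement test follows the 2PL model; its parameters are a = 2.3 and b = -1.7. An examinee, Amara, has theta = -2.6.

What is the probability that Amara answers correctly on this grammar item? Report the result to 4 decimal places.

P(theta) = 1 / (1 + exp(−a(theta − b)))
Exponent: 2.3 × (-2.6 − (-1.7)) = -2.0700
1/(1 + e^{2.0700}) = 0.1120

0.1120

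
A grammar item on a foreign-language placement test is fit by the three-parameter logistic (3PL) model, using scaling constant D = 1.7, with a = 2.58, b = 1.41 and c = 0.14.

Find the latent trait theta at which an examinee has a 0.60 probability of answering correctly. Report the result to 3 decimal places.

1.442

P(theta) = c + (1 − c) · 1 / (1 + exp(−D·a(theta − b)))
Remove guessing floor: (0.60 − 0.14)/(1 − 0.14) = 0.5349
logit = ln(0.5349/0.4651) = 0.1398
theta = b + logit/(1.7·a) = 1.41 + 0.1398/4.3860 = 1.4419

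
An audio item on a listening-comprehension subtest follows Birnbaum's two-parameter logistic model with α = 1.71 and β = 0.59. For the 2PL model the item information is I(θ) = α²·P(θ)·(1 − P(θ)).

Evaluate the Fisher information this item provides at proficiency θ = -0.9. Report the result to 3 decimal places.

0.197

P = 1/(1+e^{2.5479}) = 0.0726
P(1−P) = 0.0726 × 0.9274 = 0.0673
I = α² × P(1−P) = 1.71² × 0.0673 = 0.19680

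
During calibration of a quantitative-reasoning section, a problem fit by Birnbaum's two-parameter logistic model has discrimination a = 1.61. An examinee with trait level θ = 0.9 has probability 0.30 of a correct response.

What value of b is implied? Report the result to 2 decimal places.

1.43

P(θ) = 1 / (1 + exp(−a(θ − b)))
logit(0.30) = ln(0.30/0.70) = -0.8473
b = θ − logit/(a) = 0.9 − (-0.8473)/1.6100 = 1.4263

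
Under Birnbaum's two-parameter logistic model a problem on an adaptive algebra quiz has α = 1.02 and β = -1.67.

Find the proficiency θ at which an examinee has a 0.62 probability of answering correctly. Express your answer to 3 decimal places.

P(θ) = 1 / (1 + exp(−α(θ − β)))
logit = ln(0.6200/0.3800) = 0.4895
θ = β + logit/(α) = -1.67 + 0.4895/1.0200 = -1.1901

-1.190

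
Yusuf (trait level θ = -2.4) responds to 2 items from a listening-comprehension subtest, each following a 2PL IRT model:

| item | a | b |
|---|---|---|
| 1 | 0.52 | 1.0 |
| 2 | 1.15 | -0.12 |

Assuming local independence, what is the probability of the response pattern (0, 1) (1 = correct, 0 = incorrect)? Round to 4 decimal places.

0.0579

P(θ) = 1 / (1 + exp(−a(θ − b)))
P_1 = 1/(1+e^{1.7680}) = 0.1458
P_2 = 1/(1+e^{2.6220}) = 0.0677
L = (1−P_1) × P_2 = 0.8542 × 0.0677 = 0.05786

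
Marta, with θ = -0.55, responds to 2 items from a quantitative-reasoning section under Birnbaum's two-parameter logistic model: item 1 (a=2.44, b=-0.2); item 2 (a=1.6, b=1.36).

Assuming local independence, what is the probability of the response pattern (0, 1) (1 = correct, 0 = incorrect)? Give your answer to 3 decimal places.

P(θ) = 1 / (1 + exp(−a(θ − b)))
P_1 = 1/(1+e^{0.8540}) = 0.2986
P_2 = 1/(1+e^{3.0560}) = 0.0450
L = (1−P_1) × P_2 = 0.7014 × 0.0450 = 0.03153

0.032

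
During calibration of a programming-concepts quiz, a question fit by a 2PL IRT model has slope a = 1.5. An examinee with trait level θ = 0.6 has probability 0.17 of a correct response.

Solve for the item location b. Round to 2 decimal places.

1.66

P(θ) = 1 / (1 + exp(−a(θ − b)))
logit(0.17) = ln(0.17/0.83) = -1.5856
b = θ − logit/(a) = 0.6 − (-1.5856)/1.5000 = 1.6571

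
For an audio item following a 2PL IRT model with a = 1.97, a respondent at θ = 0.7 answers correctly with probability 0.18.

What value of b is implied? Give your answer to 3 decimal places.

P(θ) = 1 / (1 + exp(−a(θ − b)))
logit(0.18) = ln(0.18/0.82) = -1.5163
b = θ − logit/(a) = 0.7 − (-1.5163)/1.9700 = 1.4697

1.470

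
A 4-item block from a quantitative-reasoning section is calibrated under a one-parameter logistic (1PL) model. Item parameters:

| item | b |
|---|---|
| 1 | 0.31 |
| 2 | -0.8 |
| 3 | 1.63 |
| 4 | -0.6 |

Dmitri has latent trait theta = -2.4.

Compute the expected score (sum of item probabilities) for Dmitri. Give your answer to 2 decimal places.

P(theta) = 1 / (1 + exp(−(theta − b)))
P_1 = 1/(1+e^{2.7100}) = 0.0624
P_2 = 1/(1+e^{1.6000}) = 0.1680
P_3 = 1/(1+e^{4.0300}) = 0.0175
P_4 = 1/(1+e^{1.8000}) = 0.1419
E[score] = 0.0624 + 0.1680 + 0.0175 + 0.1419 = 0.3897

0.39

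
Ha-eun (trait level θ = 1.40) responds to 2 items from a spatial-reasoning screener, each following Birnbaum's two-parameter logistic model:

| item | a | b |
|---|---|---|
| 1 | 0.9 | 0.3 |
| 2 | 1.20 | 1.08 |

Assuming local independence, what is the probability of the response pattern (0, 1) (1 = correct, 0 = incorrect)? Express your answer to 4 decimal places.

0.1611

P(θ) = 1 / (1 + exp(−a(θ − b)))
P_1 = 1/(1+e^{-0.9900}) = 0.7291
P_2 = 1/(1+e^{-0.3840}) = 0.5948
L = (1−P_1) × P_2 = 0.2709 × 0.5948 = 0.16115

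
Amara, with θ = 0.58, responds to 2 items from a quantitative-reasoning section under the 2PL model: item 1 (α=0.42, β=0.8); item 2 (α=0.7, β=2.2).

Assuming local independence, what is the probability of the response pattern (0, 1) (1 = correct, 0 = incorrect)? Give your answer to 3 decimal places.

P(θ) = 1 / (1 + exp(−α(θ − β)))
P_1 = 1/(1+e^{0.0924}) = 0.4769
P_2 = 1/(1+e^{1.1340}) = 0.2434
L = (1−P_1) × P_2 = 0.5231 × 0.2434 = 0.12733

0.127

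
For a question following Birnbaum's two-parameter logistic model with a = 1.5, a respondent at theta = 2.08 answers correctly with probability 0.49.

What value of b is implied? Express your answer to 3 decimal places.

P(theta) = 1 / (1 + exp(−a(theta − b)))
logit(0.49) = ln(0.49/0.51) = -0.0400
b = theta − logit/(a) = 2.08 − (-0.0400)/1.5000 = 2.1067

2.107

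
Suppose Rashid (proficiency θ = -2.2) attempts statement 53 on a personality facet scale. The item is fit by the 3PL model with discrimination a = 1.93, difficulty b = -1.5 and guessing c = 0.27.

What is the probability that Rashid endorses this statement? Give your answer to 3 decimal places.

0.420

P(θ) = c + (1 − c) · 1 / (1 + exp(−a(θ − b)))
Exponent: 1.93 × (-2.2 − (-1.5)) = -1.3510
1/(1 + e^{1.3510}) = 0.2057
P = 0.27 + 0.73 × 0.2057 = 0.4202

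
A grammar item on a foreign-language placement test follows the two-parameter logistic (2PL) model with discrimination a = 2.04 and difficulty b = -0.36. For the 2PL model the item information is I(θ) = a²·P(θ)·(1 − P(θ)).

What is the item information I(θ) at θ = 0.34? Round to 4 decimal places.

0.6492

P = 1/(1+e^{-1.4280}) = 0.8066
P(1−P) = 0.8066 × 0.1934 = 0.1560
I = a² × P(1−P) = 2.04² × 0.1560 = 0.64922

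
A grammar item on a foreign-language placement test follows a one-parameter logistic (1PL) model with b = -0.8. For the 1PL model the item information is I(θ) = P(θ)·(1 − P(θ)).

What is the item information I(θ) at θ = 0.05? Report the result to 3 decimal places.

P = 1/(1+e^{-0.8500}) = 0.7006
P(1−P) = 0.7006 × 0.2994 = 0.2098
I = P(1−P) = 0.20977

0.210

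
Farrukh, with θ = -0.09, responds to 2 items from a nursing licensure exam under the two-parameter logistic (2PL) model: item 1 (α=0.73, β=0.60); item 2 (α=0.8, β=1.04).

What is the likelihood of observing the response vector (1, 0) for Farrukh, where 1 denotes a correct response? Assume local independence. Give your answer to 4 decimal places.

0.2681

P(θ) = 1 / (1 + exp(−α(θ − β)))
P_1 = 1/(1+e^{0.5037}) = 0.3767
P_2 = 1/(1+e^{0.9040}) = 0.2882
L = P_1 × (1−P_2) = 0.3767 × 0.7118 = 0.26810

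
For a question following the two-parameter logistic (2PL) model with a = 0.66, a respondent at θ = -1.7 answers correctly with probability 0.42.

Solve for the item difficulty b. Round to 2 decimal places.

P(θ) = 1 / (1 + exp(−a(θ − b)))
logit(0.42) = ln(0.42/0.58) = -0.3228
b = θ − logit/(a) = -1.7 − (-0.3228)/0.6600 = -1.2109

-1.21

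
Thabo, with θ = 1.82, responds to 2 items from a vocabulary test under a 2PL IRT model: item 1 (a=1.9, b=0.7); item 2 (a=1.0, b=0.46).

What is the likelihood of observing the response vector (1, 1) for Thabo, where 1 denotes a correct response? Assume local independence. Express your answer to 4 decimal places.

P(θ) = 1 / (1 + exp(−a(θ − b)))
P_1 = 1/(1+e^{-2.1280}) = 0.8936
P_2 = 1/(1+e^{-1.3600}) = 0.7958
L = P_1 × P_2 = 0.8936 × 0.7958 = 0.71109

0.7111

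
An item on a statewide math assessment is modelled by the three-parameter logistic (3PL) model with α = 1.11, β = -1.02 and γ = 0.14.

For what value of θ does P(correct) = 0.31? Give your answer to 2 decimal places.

-2.28

P(θ) = γ + (1 − γ) · 1 / (1 + exp(−α(θ − β)))
Remove guessing floor: (0.31 − 0.14)/(1 − 0.14) = 0.1977
logit = ln(0.1977/0.8023) = -1.4009
θ = β + logit/(α) = -1.02 + (-1.4009)/1.1100 = -2.2821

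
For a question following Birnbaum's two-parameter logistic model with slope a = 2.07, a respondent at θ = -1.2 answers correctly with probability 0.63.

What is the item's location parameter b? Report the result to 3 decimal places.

P(θ) = 1 / (1 + exp(−a(θ − b)))
logit(0.63) = ln(0.63/0.37) = 0.5322
b = θ − logit/(a) = -1.2 − 0.5322/2.0700 = -1.4571

-1.457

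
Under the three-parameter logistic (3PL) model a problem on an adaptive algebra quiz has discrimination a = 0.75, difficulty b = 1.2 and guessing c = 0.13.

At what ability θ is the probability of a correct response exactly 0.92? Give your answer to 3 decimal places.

4.253

P(θ) = c + (1 − c) · 1 / (1 + exp(−a(θ − b)))
Remove guessing floor: (0.92 − 0.13)/(1 − 0.13) = 0.9080
logit = ln(0.9080/0.0920) = 2.2900
θ = b + logit/(a) = 1.2 + 2.2900/0.7500 = 4.2533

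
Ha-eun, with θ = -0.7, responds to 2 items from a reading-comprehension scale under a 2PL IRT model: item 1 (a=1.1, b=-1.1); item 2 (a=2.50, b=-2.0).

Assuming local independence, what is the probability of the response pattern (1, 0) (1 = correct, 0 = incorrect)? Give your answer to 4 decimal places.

P(θ) = 1 / (1 + exp(−a(θ − b)))
P_1 = 1/(1+e^{-0.4400}) = 0.6083
P_2 = 1/(1+e^{-3.2500}) = 0.9627
L = P_1 × (1−P_2) = 0.6083 × 0.0373 = 0.02270

0.0227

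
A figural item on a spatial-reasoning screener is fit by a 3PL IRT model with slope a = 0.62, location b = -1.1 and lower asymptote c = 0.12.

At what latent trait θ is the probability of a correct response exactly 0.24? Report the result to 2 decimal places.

P(θ) = c + (1 − c) · 1 / (1 + exp(−a(θ − b)))
Remove guessing floor: (0.24 − 0.12)/(1 − 0.12) = 0.1364
logit = ln(0.1364/0.8636) = -1.8458
θ = b + logit/(a) = -1.1 + (-1.8458)/0.6200 = -4.0771

-4.08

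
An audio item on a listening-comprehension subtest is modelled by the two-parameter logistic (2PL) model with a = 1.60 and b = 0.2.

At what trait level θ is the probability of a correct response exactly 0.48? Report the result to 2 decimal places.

0.15

P(θ) = 1 / (1 + exp(−a(θ − b)))
logit = ln(0.4800/0.5200) = -0.0800
θ = b + logit/(a) = 0.2 + (-0.0800)/1.6000 = 0.1500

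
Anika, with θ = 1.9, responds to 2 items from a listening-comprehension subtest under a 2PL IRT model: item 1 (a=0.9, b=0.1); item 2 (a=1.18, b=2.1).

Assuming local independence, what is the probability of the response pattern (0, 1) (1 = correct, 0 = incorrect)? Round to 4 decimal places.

P(θ) = 1 / (1 + exp(−a(θ − b)))
P_1 = 1/(1+e^{-1.6200}) = 0.8348
P_2 = 1/(1+e^{0.2360}) = 0.4413
L = (1−P_1) × P_2 = 0.1652 × 0.4413 = 0.07290

0.0729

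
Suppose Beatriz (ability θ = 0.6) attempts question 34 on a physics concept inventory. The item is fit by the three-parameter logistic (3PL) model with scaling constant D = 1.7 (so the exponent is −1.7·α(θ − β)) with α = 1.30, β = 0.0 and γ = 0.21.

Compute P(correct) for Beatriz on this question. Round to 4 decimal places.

P(θ) = γ + (1 − γ) · 1 / (1 + exp(−D·α(θ − β)))
Exponent: 1.7 × 1.30 × (0.6 − 0.0) = 1.3260
1/(1 + e^{-1.3260}) = 0.7902
P = 0.21 + 0.79 × 0.7902 = 0.8342

0.8342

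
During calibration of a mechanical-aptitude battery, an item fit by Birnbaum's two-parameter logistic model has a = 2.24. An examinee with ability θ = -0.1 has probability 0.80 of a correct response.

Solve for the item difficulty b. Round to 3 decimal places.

P(θ) = 1 / (1 + exp(−a(θ − b)))
logit(0.80) = ln(0.80/0.20) = 1.3863
b = θ − logit/(a) = -0.1 − 1.3863/2.2400 = -0.7189

-0.719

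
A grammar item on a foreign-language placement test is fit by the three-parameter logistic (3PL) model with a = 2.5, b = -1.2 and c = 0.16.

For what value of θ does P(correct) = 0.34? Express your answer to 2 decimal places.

-1.72

P(θ) = c + (1 − c) · 1 / (1 + exp(−a(θ − b)))
Remove guessing floor: (0.34 − 0.16)/(1 − 0.16) = 0.2143
logit = ln(0.2143/0.7857) = -1.2993
θ = b + logit/(a) = -1.2 + (-1.2993)/2.5000 = -1.7197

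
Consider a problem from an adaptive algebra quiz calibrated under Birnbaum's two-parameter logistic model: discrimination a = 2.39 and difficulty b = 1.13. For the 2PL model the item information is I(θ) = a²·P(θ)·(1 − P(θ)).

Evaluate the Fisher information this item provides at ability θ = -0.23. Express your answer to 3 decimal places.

0.205

P = 1/(1+e^{3.2504}) = 0.0373
P(1−P) = 0.0373 × 0.9627 = 0.0359
I = a² × P(1−P) = 2.39² × 0.0359 = 0.20518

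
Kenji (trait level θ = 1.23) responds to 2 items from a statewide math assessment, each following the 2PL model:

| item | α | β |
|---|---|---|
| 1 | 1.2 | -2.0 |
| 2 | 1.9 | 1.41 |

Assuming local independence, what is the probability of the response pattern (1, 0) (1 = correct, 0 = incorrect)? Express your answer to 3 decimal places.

P(θ) = 1 / (1 + exp(−α(θ − β)))
P_1 = 1/(1+e^{-3.8760}) = 0.9797
P_2 = 1/(1+e^{0.3420}) = 0.4153
L = P_1 × (1−P_2) = 0.9797 × 0.5847 = 0.57280

0.573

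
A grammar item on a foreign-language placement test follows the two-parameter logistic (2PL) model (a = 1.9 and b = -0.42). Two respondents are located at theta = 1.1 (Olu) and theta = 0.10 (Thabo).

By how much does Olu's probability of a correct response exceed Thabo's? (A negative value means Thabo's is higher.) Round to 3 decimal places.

0.219

P(theta) = 1 / (1 + exp(−a(theta − b)))
P(Olu) = 0.9473  [exponent 2.8880]
P(Thabo) = 0.7287  [exponent 0.9880]
Difference = 0.9473 − 0.7287 = 0.2186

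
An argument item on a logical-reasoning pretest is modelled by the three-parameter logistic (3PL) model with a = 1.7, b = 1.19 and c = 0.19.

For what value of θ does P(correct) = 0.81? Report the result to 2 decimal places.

1.89

P(θ) = c + (1 − c) · 1 / (1 + exp(−a(θ − b)))
Remove guessing floor: (0.81 − 0.19)/(1 − 0.19) = 0.7654
logit = ln(0.7654/0.2346) = 1.1827
θ = b + logit/(a) = 1.19 + 1.1827/1.7000 = 1.8857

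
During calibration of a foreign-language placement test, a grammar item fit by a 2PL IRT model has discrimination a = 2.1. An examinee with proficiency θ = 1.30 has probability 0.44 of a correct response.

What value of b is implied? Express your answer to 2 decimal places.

P(θ) = 1 / (1 + exp(−a(θ − b)))
logit(0.44) = ln(0.44/0.56) = -0.2412
b = θ − logit/(a) = 1.30 − (-0.2412)/2.1000 = 1.4148

1.41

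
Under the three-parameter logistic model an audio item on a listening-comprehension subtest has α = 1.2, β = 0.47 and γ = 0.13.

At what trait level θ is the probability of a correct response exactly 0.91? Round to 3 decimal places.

2.270

P(θ) = γ + (1 − γ) · 1 / (1 + exp(−α(θ − β)))
Remove guessing floor: (0.91 − 0.13)/(1 − 0.13) = 0.8966
logit = ln(0.8966/0.1034) = 2.1595
θ = β + logit/(α) = 0.47 + 2.1595/1.2000 = 2.2696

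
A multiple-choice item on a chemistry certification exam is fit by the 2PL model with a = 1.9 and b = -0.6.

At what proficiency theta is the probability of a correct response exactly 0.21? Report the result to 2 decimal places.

P(theta) = 1 / (1 + exp(−a(theta − b)))
logit = ln(0.2100/0.7900) = -1.3249
theta = b + logit/(a) = -0.6 + (-1.3249)/1.9000 = -1.2973

-1.30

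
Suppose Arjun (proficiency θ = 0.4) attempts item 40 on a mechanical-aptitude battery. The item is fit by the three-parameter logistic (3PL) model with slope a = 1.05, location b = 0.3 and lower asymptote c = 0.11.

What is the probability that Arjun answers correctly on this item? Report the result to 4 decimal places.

P(θ) = c + (1 − c) · 1 / (1 + exp(−a(θ − b)))
Exponent: 1.05 × (0.4 − 0.3) = 0.1050
1/(1 + e^{-0.1050}) = 0.5262
P = 0.11 + 0.89 × 0.5262 = 0.5783

0.5783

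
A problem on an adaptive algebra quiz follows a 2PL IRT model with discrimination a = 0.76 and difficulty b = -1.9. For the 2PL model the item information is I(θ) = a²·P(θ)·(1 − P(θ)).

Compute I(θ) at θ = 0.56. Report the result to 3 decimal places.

0.067

P = 1/(1+e^{-1.8696}) = 0.8664
P(1−P) = 0.8664 × 0.1336 = 0.1157
I = a² × P(1−P) = 0.76² × 0.1157 = 0.06685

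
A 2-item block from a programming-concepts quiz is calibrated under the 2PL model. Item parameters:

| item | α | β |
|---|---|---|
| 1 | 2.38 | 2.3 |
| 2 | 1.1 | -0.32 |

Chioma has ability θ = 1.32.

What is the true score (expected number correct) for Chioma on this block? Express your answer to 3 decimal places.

0.947

P(θ) = 1 / (1 + exp(−α(θ − β)))
P_1 = 1/(1+e^{2.3324}) = 0.0885
P_2 = 1/(1+e^{-1.8040}) = 0.8586
E[score] = 0.0885 + 0.8586 = 0.9471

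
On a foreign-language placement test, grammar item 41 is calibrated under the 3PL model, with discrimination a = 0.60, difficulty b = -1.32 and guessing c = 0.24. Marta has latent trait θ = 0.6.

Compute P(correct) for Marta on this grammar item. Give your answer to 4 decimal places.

0.8175

P(θ) = c + (1 − c) · 1 / (1 + exp(−a(θ − b)))
Exponent: 0.60 × (0.6 − (-1.32)) = 1.1520
1/(1 + e^{-1.1520}) = 0.7599
P = 0.24 + 0.76 × 0.7599 = 0.8175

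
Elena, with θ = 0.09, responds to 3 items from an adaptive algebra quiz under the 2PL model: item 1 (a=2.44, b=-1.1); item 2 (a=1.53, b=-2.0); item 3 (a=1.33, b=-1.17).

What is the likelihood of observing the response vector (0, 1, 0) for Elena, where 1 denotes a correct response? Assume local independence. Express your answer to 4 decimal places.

P(θ) = 1 / (1 + exp(−a(θ − b)))
P_1 = 1/(1+e^{-2.9036}) = 0.9480
P_2 = 1/(1+e^{-3.1977}) = 0.9607
P_3 = 1/(1+e^{-1.6758}) = 0.8423
L = (1−P_1) × P_2 × (1−P_3) = 0.0520 × 0.9607 × 0.1577 = 0.00787

0.0079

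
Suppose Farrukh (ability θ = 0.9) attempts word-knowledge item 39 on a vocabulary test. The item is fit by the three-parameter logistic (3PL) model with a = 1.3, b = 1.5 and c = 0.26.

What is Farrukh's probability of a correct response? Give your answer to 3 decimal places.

0.493

P(θ) = c + (1 − c) · 1 / (1 + exp(−a(θ − b)))
Exponent: 1.3 × (0.9 − 1.5) = -0.7800
1/(1 + e^{0.7800}) = 0.3143
P = 0.26 + 0.74 × 0.3143 = 0.4926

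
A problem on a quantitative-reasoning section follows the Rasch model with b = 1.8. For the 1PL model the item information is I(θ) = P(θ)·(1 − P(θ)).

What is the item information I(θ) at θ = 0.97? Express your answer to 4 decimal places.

0.2114

P = 1/(1+e^{0.8300}) = 0.3036
P(1−P) = 0.3036 × 0.6964 = 0.2114
I = P(1−P) = 0.21144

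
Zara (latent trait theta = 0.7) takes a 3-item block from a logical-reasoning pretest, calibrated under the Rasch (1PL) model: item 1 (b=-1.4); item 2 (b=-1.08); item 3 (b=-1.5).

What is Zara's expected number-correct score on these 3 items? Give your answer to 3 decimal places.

2.647

P(theta) = 1 / (1 + exp(−(theta − b)))
P_1 = 1/(1+e^{-2.1000}) = 0.8909
P_2 = 1/(1+e^{-1.7800}) = 0.8557
P_3 = 1/(1+e^{-2.2000}) = 0.9002
E[score] = 0.8909 + 0.8557 + 0.9002 = 2.6468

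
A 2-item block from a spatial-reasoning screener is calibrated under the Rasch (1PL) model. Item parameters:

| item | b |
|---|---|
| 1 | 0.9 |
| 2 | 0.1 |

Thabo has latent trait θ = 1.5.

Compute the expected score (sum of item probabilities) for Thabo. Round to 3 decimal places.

P(θ) = 1 / (1 + exp(−(θ − b)))
P_1 = 1/(1+e^{-0.6000}) = 0.6457
P_2 = 1/(1+e^{-1.4000}) = 0.8022
E[score] = 0.6457 + 0.8022 = 1.4478

1.448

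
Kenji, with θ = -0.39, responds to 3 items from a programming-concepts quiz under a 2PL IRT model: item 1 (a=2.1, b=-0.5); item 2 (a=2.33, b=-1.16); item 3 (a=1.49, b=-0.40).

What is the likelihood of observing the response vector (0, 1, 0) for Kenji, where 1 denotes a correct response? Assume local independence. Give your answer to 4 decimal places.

0.1883

P(θ) = 1 / (1 + exp(−a(θ − b)))
P_1 = 1/(1+e^{-0.2310}) = 0.5575
P_2 = 1/(1+e^{-1.7941}) = 0.8574
P_3 = 1/(1+e^{-0.0149}) = 0.5037
L = (1−P_1) × P_2 × (1−P_3) = 0.4425 × 0.8574 × 0.4963 = 0.18830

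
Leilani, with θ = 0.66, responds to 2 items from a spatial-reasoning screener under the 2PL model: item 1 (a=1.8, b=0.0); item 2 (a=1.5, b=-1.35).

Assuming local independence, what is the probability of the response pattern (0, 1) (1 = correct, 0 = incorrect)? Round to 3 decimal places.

0.223

P(θ) = 1 / (1 + exp(−a(θ − b)))
P_1 = 1/(1+e^{-1.1880}) = 0.7664
P_2 = 1/(1+e^{-3.0150}) = 0.9532
L = (1−P_1) × P_2 = 0.2336 × 0.9532 = 0.22269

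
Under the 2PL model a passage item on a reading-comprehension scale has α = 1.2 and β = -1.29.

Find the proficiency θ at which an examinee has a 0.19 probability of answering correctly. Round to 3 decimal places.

-2.498

P(θ) = 1 / (1 + exp(−α(θ − β)))
logit = ln(0.1900/0.8100) = -1.4500
θ = β + logit/(α) = -1.29 + (-1.4500)/1.2000 = -2.4983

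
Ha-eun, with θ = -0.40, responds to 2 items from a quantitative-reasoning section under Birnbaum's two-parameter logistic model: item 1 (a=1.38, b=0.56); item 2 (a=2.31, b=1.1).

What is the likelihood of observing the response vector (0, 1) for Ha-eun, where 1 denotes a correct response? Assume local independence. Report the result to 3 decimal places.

P(θ) = 1 / (1 + exp(−a(θ − b)))
P_1 = 1/(1+e^{1.3248}) = 0.2100
P_2 = 1/(1+e^{3.4650}) = 0.0303
L = (1−P_1) × P_2 = 0.7900 × 0.0303 = 0.02396

0.024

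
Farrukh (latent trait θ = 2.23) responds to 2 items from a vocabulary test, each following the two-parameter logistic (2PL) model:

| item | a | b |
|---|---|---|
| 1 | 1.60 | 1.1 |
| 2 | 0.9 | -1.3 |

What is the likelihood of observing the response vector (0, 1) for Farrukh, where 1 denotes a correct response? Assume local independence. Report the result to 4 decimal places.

0.1352

P(θ) = 1 / (1 + exp(−a(θ − b)))
P_1 = 1/(1+e^{-1.8080}) = 0.8591
P_2 = 1/(1+e^{-3.1770}) = 0.9600
L = (1−P_1) × P_2 = 0.1409 × 0.9600 = 0.13524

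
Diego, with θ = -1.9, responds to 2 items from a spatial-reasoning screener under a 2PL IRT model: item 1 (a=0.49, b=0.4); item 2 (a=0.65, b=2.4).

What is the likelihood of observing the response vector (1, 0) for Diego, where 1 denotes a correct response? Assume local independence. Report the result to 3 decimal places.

P(θ) = 1 / (1 + exp(−a(θ − b)))
P_1 = 1/(1+e^{1.1270}) = 0.2447
P_2 = 1/(1+e^{2.7950}) = 0.0576
L = P_1 × (1−P_2) = 0.2447 × 0.9424 = 0.23062

0.231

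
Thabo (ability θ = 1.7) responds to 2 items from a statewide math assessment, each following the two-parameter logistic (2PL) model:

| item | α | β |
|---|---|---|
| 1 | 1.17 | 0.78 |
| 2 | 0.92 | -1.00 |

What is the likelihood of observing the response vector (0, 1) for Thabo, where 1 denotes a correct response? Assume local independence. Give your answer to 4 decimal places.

P(θ) = 1 / (1 + exp(−α(θ − β)))
P_1 = 1/(1+e^{-1.0764}) = 0.7458
P_2 = 1/(1+e^{-2.4840}) = 0.9230
L = (1−P_1) × P_2 = 0.2542 × 0.9230 = 0.23462

0.2346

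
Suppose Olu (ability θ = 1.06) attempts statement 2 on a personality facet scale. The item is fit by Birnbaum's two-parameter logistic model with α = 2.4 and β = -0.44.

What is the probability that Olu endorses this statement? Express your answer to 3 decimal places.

P(θ) = 1 / (1 + exp(−α(θ − β)))
Exponent: 2.4 × (1.06 − (-0.44)) = 3.6000
1/(1 + e^{-3.6000}) = 0.9734

0.973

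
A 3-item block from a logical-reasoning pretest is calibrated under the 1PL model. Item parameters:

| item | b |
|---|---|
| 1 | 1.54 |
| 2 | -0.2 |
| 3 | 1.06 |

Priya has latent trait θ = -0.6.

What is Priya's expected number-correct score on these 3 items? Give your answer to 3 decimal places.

0.666

P(θ) = 1 / (1 + exp(−(θ − b)))
P_1 = 1/(1+e^{2.1400}) = 0.1053
P_2 = 1/(1+e^{0.4000}) = 0.4013
P_3 = 1/(1+e^{1.6600}) = 0.1598
E[score] = 0.1053 + 0.4013 + 0.1598 = 0.6663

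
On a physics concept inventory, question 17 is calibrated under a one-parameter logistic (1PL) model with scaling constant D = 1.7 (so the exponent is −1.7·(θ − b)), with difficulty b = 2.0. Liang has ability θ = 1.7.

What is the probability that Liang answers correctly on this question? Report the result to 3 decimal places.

P(θ) = 1 / (1 + exp(−D·(θ − b)))
Exponent: 1.7 × (1.7 − 2.0) = -0.5100
1/(1 + e^{0.5100}) = 0.3752
P = 0.3752

0.375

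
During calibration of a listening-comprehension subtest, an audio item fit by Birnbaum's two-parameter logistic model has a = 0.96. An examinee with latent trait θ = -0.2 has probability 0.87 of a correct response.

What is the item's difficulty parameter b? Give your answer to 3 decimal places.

-2.180

P(θ) = 1 / (1 + exp(−a(θ − b)))
logit(0.87) = ln(0.87/0.13) = 1.9010
b = θ − logit/(a) = -0.2 − 1.9010/0.9600 = -2.1802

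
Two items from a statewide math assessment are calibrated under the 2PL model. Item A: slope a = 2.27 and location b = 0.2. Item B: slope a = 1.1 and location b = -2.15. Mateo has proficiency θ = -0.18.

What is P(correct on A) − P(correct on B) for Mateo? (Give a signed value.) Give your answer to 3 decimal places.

P(θ) = 1 / (1 + exp(−a(θ − b)))
P_A = 0.2968
P_B = 0.8972
P_A − P_B = -0.6005

-0.600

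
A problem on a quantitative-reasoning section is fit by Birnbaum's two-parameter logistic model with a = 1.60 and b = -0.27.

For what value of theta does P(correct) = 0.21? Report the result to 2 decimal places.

P(theta) = 1 / (1 + exp(−a(theta − b)))
logit = ln(0.2100/0.7900) = -1.3249
theta = b + logit/(a) = -0.27 + (-1.3249)/1.6000 = -1.0981

-1.10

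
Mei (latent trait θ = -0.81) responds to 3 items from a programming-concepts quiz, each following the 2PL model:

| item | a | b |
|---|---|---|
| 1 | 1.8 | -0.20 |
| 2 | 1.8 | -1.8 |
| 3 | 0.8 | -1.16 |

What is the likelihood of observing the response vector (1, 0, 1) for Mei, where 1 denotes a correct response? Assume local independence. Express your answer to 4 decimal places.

0.0205

P(θ) = 1 / (1 + exp(−a(θ − b)))
P_1 = 1/(1+e^{1.0980}) = 0.2501
P_2 = 1/(1+e^{-1.7820}) = 0.8559
P_3 = 1/(1+e^{-0.2800}) = 0.5695
L = P_1 × (1−P_2) × P_3 = 0.2501 × 0.1441 × 0.5695 = 0.02052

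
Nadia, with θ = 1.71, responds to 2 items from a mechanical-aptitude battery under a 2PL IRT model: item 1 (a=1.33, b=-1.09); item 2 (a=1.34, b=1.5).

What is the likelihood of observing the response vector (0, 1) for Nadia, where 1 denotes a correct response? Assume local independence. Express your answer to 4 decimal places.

P(θ) = 1 / (1 + exp(−a(θ − b)))
P_1 = 1/(1+e^{-3.7240}) = 0.9764
P_2 = 1/(1+e^{-0.2814}) = 0.5699
L = (1−P_1) × P_2 = 0.0236 × 0.5699 = 0.01343

0.0134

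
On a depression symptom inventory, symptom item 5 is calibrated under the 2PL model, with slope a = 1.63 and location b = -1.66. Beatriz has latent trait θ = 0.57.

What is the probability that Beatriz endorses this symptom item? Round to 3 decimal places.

0.974

P(θ) = 1 / (1 + exp(−a(θ − b)))
Exponent: 1.63 × (0.57 − (-1.66)) = 3.6349
1/(1 + e^{-3.6349}) = 0.9743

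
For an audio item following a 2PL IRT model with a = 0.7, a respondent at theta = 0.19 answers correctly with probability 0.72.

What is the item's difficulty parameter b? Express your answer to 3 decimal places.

-1.159

P(theta) = 1 / (1 + exp(−a(theta − b)))
logit(0.72) = ln(0.72/0.28) = 0.9445
b = theta − logit/(a) = 0.19 − 0.9445/0.7000 = -1.1592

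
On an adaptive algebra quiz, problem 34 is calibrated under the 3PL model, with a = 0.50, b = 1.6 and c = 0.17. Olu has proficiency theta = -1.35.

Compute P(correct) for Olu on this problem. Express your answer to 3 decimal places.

0.325

P(theta) = c + (1 − c) · 1 / (1 + exp(−a(theta − b)))
Exponent: 0.50 × (-1.35 − 1.6) = -1.4750
1/(1 + e^{1.4750}) = 0.1862
P = 0.17 + 0.83 × 0.1862 = 0.3245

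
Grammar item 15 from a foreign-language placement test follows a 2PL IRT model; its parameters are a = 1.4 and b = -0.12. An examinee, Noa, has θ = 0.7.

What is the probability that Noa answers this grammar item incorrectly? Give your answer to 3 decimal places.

0.241

P(θ) = 1 / (1 + exp(−a(θ − b)))
Exponent: 1.4 × (0.7 − (-0.12)) = 1.1480
1/(1 + e^{-1.1480}) = 0.7591
P(incorrect) = 1 − 0.7591 = 0.2409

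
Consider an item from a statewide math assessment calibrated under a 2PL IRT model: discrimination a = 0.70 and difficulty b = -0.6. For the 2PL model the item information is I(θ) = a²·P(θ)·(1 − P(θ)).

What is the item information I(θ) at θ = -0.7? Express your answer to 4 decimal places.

P = 1/(1+e^{0.0700}) = 0.4825
P(1−P) = 0.4825 × 0.5175 = 0.2497
I = a² × P(1−P) = 0.70² × 0.2497 = 0.12235

0.1224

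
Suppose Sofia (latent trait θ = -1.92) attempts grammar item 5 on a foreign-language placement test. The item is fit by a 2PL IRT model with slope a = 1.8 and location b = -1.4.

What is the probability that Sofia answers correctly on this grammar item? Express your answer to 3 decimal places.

P(θ) = 1 / (1 + exp(−a(θ − b)))
Exponent: 1.8 × (-1.92 − (-1.4)) = -0.9360
1/(1 + e^{0.9360}) = 0.2817

0.282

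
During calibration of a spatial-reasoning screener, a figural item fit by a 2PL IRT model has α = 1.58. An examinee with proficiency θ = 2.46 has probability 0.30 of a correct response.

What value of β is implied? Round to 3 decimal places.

2.996

P(θ) = 1 / (1 + exp(−α(θ − β)))
logit(0.30) = ln(0.30/0.70) = -0.8473
β = θ − logit/(α) = 2.46 − (-0.8473)/1.5800 = 2.9963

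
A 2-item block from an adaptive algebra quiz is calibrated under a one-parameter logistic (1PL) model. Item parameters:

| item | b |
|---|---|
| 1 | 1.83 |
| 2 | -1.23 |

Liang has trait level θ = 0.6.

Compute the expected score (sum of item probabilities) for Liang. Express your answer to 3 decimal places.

P(θ) = 1 / (1 + exp(−(θ − b)))
P_1 = 1/(1+e^{1.2300}) = 0.2262
P_2 = 1/(1+e^{-1.8300}) = 0.8618
E[score] = 0.2262 + 0.8618 = 1.0879

1.088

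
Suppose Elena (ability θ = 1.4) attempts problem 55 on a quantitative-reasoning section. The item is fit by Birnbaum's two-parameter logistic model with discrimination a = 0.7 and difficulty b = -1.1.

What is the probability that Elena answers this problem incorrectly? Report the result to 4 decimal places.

0.1480

P(θ) = 1 / (1 + exp(−a(θ − b)))
Exponent: 0.7 × (1.4 − (-1.1)) = 1.7500
1/(1 + e^{-1.7500}) = 0.8520
P(incorrect) = 1 − 0.8520 = 0.1480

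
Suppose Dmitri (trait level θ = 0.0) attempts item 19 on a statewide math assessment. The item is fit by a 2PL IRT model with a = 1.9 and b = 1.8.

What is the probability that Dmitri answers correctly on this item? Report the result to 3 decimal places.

0.032

P(θ) = 1 / (1 + exp(−a(θ − b)))
Exponent: 1.9 × (0.0 − 1.8) = -3.4200
1/(1 + e^{3.4200}) = 0.0317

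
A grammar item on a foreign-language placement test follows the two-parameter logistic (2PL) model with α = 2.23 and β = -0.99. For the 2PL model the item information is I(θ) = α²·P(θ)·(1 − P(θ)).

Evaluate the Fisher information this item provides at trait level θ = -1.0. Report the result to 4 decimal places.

P = 1/(1+e^{0.0223}) = 0.4944
P(1−P) = 0.4944 × 0.5056 = 0.2500
I = α² × P(1−P) = 2.23² × 0.2500 = 1.24307

1.2431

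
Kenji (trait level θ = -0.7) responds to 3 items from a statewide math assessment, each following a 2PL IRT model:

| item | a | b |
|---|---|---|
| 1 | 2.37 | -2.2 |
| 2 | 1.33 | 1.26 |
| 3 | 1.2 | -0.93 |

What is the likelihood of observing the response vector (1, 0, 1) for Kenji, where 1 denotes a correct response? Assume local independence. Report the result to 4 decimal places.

0.5148

P(θ) = 1 / (1 + exp(−a(θ − b)))
P_1 = 1/(1+e^{-3.5550}) = 0.9722
P_2 = 1/(1+e^{2.6068}) = 0.0687
P_3 = 1/(1+e^{-0.2760}) = 0.5686
L = P_1 × (1−P_2) × P_3 = 0.9722 × 0.9313 × 0.5686 = 0.51479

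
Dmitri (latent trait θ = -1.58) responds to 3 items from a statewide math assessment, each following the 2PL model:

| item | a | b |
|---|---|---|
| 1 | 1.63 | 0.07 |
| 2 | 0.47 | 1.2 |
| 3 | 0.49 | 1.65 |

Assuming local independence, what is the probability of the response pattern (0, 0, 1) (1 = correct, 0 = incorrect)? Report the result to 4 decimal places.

P(θ) = 1 / (1 + exp(−a(θ − b)))
P_1 = 1/(1+e^{2.6895}) = 0.0636
P_2 = 1/(1+e^{1.3066}) = 0.2131
P_3 = 1/(1+e^{1.5827}) = 0.1704
L = (1−P_1) × (1−P_2) × P_3 = 0.9364 × 0.7869 × 0.1704 = 0.12558

0.1256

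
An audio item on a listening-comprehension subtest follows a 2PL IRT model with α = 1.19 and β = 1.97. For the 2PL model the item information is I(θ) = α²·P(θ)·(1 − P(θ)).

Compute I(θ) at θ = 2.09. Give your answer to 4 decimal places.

0.3522

P = 1/(1+e^{-0.1428}) = 0.5356
P(1−P) = 0.5356 × 0.4644 = 0.2487
I = α² × P(1−P) = 1.19² × 0.2487 = 0.35223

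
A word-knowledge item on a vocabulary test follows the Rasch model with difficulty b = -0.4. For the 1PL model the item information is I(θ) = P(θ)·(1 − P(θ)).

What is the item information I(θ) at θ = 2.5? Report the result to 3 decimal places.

0.049

P = 1/(1+e^{-2.9000}) = 0.9478
P(1−P) = 0.9478 × 0.0522 = 0.0494
I = P(1−P) = 0.04943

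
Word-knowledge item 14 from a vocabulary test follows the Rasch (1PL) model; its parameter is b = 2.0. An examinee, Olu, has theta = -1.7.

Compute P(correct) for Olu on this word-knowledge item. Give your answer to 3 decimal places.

0.024

P(theta) = 1 / (1 + exp(−(theta − b)))
Exponent: (-1.7 − 2.0) = -3.7000
1/(1 + e^{3.7000}) = 0.0241
P = 0.0241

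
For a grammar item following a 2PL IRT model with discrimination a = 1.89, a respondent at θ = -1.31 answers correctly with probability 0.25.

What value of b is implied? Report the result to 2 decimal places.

-0.73

P(θ) = 1 / (1 + exp(−a(θ − b)))
logit(0.25) = ln(0.25/0.75) = -1.0986
b = θ − logit/(a) = -1.31 − (-1.0986)/1.8900 = -0.7287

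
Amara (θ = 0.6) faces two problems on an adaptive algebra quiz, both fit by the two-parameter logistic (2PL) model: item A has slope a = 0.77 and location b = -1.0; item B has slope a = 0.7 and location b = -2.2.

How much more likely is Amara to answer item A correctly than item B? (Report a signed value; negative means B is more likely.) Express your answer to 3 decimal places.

-0.102

P(θ) = 1 / (1 + exp(−a(θ − b)))
P_A = 0.7742
P_B = 0.8765
P_A − P_B = -0.1024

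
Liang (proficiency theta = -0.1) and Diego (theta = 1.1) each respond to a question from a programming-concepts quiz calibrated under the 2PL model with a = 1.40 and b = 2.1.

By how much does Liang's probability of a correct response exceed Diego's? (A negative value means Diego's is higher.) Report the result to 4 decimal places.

-0.1539

P(theta) = 1 / (1 + exp(−a(theta − b)))
P(Liang) = 0.0439  [exponent -3.0800]
P(Diego) = 0.1978  [exponent -1.4000]
Difference = 0.0439 − 0.1978 = -0.1539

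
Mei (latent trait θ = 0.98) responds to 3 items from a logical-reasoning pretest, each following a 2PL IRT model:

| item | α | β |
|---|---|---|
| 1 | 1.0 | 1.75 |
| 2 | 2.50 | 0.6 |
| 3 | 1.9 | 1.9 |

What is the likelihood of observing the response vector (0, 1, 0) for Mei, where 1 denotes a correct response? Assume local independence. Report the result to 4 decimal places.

0.4198

P(θ) = 1 / (1 + exp(−α(θ − β)))
P_1 = 1/(1+e^{0.7700}) = 0.3165
P_2 = 1/(1+e^{-0.9500}) = 0.7211
P_3 = 1/(1+e^{1.7480}) = 0.1483
L = (1−P_1) × P_2 × (1−P_3) = 0.6835 × 0.7211 × 0.8517 = 0.41980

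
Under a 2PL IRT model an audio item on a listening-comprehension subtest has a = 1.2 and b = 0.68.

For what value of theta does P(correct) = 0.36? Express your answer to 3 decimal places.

0.201

P(theta) = 1 / (1 + exp(−a(theta − b)))
logit = ln(0.3600/0.6400) = -0.5754
theta = b + logit/(a) = 0.68 + (-0.5754)/1.2000 = 0.2005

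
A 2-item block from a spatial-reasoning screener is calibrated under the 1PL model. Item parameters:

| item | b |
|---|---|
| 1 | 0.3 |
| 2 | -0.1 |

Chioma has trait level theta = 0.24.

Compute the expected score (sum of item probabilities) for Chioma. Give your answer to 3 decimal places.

P(theta) = 1 / (1 + exp(−(theta − b)))
P_1 = 1/(1+e^{0.0600}) = 0.4850
P_2 = 1/(1+e^{-0.3400}) = 0.5842
E[score] = 0.4850 + 0.5842 = 1.0692

1.069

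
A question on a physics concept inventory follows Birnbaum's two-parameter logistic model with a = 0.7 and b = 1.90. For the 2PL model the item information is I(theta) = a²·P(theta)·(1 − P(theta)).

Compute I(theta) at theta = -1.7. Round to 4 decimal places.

0.0338

P = 1/(1+e^{2.5200}) = 0.0745
P(1−P) = 0.0745 × 0.9255 = 0.0689
I = a² × P(1−P) = 0.7² × 0.0689 = 0.03377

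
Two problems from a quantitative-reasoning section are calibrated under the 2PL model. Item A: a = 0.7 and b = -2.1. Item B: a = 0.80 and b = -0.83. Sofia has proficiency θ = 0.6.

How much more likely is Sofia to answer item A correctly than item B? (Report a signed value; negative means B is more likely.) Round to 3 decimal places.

0.110

P(θ) = 1 / (1 + exp(−a(θ − b)))
P_A = 0.8688
P_B = 0.7584
P_A − P_B = 0.1103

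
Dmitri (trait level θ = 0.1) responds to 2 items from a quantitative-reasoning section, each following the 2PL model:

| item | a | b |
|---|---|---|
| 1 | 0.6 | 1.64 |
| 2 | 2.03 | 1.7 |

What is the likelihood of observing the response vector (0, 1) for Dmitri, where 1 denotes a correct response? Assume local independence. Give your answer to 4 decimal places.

0.0268

P(θ) = 1 / (1 + exp(−a(θ − b)))
P_1 = 1/(1+e^{0.9240}) = 0.2841
P_2 = 1/(1+e^{3.2480}) = 0.0374
L = (1−P_1) × P_2 = 0.7159 × 0.0374 = 0.02677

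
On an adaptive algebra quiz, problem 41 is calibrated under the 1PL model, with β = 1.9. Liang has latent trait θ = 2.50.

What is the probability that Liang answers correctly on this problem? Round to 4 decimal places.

0.6457

P(θ) = 1 / (1 + exp(−(θ − β)))
Exponent: (2.50 − 1.9) = 0.6000
1/(1 + e^{-0.6000}) = 0.6457
P = 0.6457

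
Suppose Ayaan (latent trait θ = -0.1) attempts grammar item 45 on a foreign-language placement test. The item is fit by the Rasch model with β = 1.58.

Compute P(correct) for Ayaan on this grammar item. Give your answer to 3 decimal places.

P(θ) = 1 / (1 + exp(−(θ − β)))
Exponent: (-0.1 − 1.58) = -1.6800
1/(1 + e^{1.6800}) = 0.1571
P = 0.1571

0.157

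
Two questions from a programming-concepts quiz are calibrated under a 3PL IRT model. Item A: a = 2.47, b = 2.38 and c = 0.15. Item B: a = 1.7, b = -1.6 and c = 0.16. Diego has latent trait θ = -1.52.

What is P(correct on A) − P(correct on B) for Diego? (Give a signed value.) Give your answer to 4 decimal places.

-0.4585

P(θ) = c + (1 − c) · 1 / (1 + exp(−a(θ − b)))
P_A = 0.1501
P_B = 0.6085
P_A − P_B = -0.4585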